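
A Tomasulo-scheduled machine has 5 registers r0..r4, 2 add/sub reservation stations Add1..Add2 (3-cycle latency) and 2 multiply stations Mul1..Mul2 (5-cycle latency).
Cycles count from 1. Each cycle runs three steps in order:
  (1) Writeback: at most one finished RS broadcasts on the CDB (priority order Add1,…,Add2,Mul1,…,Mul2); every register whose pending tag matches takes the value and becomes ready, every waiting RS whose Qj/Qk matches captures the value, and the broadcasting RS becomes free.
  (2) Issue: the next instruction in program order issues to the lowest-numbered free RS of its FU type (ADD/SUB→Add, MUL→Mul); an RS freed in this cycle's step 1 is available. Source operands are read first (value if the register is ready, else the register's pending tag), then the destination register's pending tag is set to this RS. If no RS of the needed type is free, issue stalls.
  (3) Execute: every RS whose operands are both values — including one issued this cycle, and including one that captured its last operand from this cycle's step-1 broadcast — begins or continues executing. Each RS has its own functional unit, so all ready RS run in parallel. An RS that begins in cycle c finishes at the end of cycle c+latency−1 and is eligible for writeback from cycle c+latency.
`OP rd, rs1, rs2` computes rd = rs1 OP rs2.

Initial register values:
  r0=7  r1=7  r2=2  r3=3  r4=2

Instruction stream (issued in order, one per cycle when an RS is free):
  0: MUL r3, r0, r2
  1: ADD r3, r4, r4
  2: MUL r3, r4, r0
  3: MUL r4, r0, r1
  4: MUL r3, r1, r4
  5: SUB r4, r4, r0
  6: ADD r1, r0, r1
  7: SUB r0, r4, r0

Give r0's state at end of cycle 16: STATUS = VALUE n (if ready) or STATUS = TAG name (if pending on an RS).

STATUS = TAG Add2

c1: issue MUL r3<-Mul1 | r0:7,r1:7,r2:2,r3:Mul1,r4:2
c2: issue ADD r3<-Add1 | r0:7,r1:7,r2:2,r3:Add1,r4:2
c3: issue MUL r3<-Mul2 | r0:7,r1:7,r2:2,r3:Mul2,r4:2
c4: stall | r0:7,r1:7,r2:2,r3:Mul2,r4:2
c5: CDB Add1=4; stall | r0:7,r1:7,r2:2,r3:Mul2,r4:2
c6: CDB Mul1=14; issue MUL r4<-Mul1 | r0:7,r1:7,r2:2,r3:Mul2,r4:Mul1
c7: stall | r0:7,r1:7,r2:2,r3:Mul2,r4:Mul1
c8: CDB Mul2=14; issue MUL r3<-Mul2 | r0:7,r1:7,r2:2,r3:Mul2,r4:Mul1
c9: issue SUB r4<-Add1 | r0:7,r1:7,r2:2,r3:Mul2,r4:Add1
c10: issue ADD r1<-Add2 | r0:7,r1:Add2,r2:2,r3:Mul2,r4:Add1
c11: CDB Mul1=49; stall | r0:7,r1:Add2,r2:2,r3:Mul2,r4:Add1
c12: stall | r0:7,r1:Add2,r2:2,r3:Mul2,r4:Add1
c13: CDB Add2=14; issue SUB r0<-Add2 | r0:Add2,r1:14,r2:2,r3:Mul2,r4:Add1
c14: CDB Add1=42 | r0:Add2,r1:14,r2:2,r3:Mul2,r4:42
c15: - | r0:Add2,r1:14,r2:2,r3:Mul2,r4:42
c16: CDB Mul2=343 | r0:Add2,r1:14,r2:2,r3:343,r4:42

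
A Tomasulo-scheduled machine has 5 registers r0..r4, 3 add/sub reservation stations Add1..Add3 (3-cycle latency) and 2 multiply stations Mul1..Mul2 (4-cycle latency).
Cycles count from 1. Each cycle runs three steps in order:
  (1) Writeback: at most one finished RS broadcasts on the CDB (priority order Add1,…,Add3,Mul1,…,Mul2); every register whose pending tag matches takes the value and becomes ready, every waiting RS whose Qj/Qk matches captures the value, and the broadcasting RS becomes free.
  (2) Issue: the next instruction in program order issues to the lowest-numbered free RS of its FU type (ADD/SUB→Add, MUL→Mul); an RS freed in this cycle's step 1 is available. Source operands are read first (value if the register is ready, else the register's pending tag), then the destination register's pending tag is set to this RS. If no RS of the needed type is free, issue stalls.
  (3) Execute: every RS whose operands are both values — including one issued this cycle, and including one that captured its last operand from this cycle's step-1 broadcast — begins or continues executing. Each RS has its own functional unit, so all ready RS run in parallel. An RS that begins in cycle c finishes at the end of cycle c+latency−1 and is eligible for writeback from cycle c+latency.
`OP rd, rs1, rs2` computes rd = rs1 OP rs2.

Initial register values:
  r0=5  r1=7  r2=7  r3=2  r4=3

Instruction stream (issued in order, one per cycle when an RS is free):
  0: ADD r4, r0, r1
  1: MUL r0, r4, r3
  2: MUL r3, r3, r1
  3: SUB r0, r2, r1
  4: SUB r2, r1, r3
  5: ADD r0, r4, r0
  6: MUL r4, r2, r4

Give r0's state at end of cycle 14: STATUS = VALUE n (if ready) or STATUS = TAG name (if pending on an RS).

  c1: issue ADD r4<-Add1  regs: r0:5,r1:7,r2:7,r3:2,r4:Add1
  c2: issue MUL r0<-Mul1  regs: r0:Mul1,r1:7,r2:7,r3:2,r4:Add1
  c3: issue MUL r3<-Mul2  regs: r0:Mul1,r1:7,r2:7,r3:Mul2,r4:Add1
  c4: CDB Add1=12; issue SUB r0<-Add1  regs: r0:Add1,r1:7,r2:7,r3:Mul2,r4:12
  c5: issue SUB r2<-Add2  regs: r0:Add1,r1:7,r2:Add2,r3:Mul2,r4:12
  c6: issue ADD r0<-Add3  regs: r0:Add3,r1:7,r2:Add2,r3:Mul2,r4:12
  c7: CDB Add1=0; stall  regs: r0:Add3,r1:7,r2:Add2,r3:Mul2,r4:12
  c8: CDB Mul1=24; issue MUL r4<-Mul1  regs: r0:Add3,r1:7,r2:Add2,r3:Mul2,r4:Mul1
  c9: CDB Mul2=14  regs: r0:Add3,r1:7,r2:Add2,r3:14,r4:Mul1
  c10: CDB Add3=12  regs: r0:12,r1:7,r2:Add2,r3:14,r4:Mul1
  c11: -  regs: r0:12,r1:7,r2:Add2,r3:14,r4:Mul1
  c12: CDB Add2=-7  regs: r0:12,r1:7,r2:-7,r3:14,r4:Mul1
  c13: -  regs: r0:12,r1:7,r2:-7,r3:14,r4:Mul1
  c14: -  regs: r0:12,r1:7,r2:-7,r3:14,r4:Mul1

STATUS = VALUE 12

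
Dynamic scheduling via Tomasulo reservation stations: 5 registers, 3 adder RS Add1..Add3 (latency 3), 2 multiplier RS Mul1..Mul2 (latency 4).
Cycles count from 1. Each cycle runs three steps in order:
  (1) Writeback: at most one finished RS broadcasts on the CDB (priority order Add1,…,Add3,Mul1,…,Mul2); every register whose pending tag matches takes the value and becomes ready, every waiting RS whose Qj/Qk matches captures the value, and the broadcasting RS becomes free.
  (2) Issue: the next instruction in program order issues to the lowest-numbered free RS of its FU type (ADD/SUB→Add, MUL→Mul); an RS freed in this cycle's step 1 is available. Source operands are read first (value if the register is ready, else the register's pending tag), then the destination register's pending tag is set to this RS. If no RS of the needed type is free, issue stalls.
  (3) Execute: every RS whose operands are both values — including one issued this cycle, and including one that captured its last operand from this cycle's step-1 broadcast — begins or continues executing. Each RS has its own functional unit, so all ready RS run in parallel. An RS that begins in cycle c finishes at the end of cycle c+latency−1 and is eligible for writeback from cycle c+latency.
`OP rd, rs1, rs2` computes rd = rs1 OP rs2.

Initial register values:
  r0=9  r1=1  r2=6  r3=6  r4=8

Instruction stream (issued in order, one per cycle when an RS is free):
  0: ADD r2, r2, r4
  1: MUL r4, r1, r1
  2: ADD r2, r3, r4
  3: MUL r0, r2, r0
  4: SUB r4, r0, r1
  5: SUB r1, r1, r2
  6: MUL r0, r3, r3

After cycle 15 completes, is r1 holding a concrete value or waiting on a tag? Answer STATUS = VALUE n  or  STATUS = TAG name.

STATUS = VALUE -6

c1: issue ADD r2<-Add1 | r0:9,r1:1,r2:Add1,r3:6,r4:8
c2: issue MUL r4<-Mul1 | r0:9,r1:1,r2:Add1,r3:6,r4:Mul1
c3: issue ADD r2<-Add2 | r0:9,r1:1,r2:Add2,r3:6,r4:Mul1
c4: CDB Add1=14; issue MUL r0<-Mul2 | r0:Mul2,r1:1,r2:Add2,r3:6,r4:Mul1
c5: issue SUB r4<-Add1 | r0:Mul2,r1:1,r2:Add2,r3:6,r4:Add1
c6: CDB Mul1=1; issue SUB r1<-Add3 | r0:Mul2,r1:Add3,r2:Add2,r3:6,r4:Add1
c7: issue MUL r0<-Mul1 | r0:Mul1,r1:Add3,r2:Add2,r3:6,r4:Add1
c8: - | r0:Mul1,r1:Add3,r2:Add2,r3:6,r4:Add1
c9: CDB Add2=7 | r0:Mul1,r1:Add3,r2:7,r3:6,r4:Add1
c10: - | r0:Mul1,r1:Add3,r2:7,r3:6,r4:Add1
c11: CDB Mul1=36 | r0:36,r1:Add3,r2:7,r3:6,r4:Add1
c12: CDB Add3=-6 | r0:36,r1:-6,r2:7,r3:6,r4:Add1
c13: CDB Mul2=63 | r0:36,r1:-6,r2:7,r3:6,r4:Add1
c14: - | r0:36,r1:-6,r2:7,r3:6,r4:Add1
c15: - | r0:36,r1:-6,r2:7,r3:6,r4:Add1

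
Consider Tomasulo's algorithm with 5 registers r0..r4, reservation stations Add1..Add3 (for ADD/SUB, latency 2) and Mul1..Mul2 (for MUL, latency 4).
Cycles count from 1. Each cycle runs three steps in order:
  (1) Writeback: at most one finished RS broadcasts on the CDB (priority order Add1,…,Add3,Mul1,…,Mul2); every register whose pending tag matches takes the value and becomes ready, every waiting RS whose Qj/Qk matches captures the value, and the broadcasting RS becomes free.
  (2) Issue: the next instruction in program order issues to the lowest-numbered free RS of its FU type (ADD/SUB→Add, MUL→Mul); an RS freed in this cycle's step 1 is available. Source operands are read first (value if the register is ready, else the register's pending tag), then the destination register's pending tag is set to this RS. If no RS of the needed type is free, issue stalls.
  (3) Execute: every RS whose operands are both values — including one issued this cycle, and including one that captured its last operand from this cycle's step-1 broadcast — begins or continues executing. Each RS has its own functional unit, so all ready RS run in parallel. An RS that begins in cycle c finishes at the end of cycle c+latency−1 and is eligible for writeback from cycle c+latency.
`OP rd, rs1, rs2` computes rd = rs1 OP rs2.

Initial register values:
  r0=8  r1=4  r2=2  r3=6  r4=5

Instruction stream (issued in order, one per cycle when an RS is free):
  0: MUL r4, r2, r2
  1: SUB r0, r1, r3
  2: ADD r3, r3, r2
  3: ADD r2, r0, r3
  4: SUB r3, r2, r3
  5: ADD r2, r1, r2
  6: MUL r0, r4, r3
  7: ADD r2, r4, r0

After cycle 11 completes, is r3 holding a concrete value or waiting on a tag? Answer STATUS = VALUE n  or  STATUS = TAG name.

STATUS = VALUE -2

  c1: issue MUL r4<-Mul1  regs: r0:8,r1:4,r2:2,r3:6,r4:Mul1
  c2: issue SUB r0<-Add1  regs: r0:Add1,r1:4,r2:2,r3:6,r4:Mul1
  c3: issue ADD r3<-Add2  regs: r0:Add1,r1:4,r2:2,r3:Add2,r4:Mul1
  c4: CDB Add1=-2; issue ADD r2<-Add1  regs: r0:-2,r1:4,r2:Add1,r3:Add2,r4:Mul1
  c5: CDB Add2=8; issue SUB r3<-Add2  regs: r0:-2,r1:4,r2:Add1,r3:Add2,r4:Mul1
  c6: CDB Mul1=4; issue ADD r2<-Add3  regs: r0:-2,r1:4,r2:Add3,r3:Add2,r4:4
  c7: CDB Add1=6; issue MUL r0<-Mul1  regs: r0:Mul1,r1:4,r2:Add3,r3:Add2,r4:4
  c8: issue ADD r2<-Add1  regs: r0:Mul1,r1:4,r2:Add1,r3:Add2,r4:4
  c9: CDB Add2=-2  regs: r0:Mul1,r1:4,r2:Add1,r3:-2,r4:4
  c10: CDB Add3=10  regs: r0:Mul1,r1:4,r2:Add1,r3:-2,r4:4
  c11: -  regs: r0:Mul1,r1:4,r2:Add1,r3:-2,r4:4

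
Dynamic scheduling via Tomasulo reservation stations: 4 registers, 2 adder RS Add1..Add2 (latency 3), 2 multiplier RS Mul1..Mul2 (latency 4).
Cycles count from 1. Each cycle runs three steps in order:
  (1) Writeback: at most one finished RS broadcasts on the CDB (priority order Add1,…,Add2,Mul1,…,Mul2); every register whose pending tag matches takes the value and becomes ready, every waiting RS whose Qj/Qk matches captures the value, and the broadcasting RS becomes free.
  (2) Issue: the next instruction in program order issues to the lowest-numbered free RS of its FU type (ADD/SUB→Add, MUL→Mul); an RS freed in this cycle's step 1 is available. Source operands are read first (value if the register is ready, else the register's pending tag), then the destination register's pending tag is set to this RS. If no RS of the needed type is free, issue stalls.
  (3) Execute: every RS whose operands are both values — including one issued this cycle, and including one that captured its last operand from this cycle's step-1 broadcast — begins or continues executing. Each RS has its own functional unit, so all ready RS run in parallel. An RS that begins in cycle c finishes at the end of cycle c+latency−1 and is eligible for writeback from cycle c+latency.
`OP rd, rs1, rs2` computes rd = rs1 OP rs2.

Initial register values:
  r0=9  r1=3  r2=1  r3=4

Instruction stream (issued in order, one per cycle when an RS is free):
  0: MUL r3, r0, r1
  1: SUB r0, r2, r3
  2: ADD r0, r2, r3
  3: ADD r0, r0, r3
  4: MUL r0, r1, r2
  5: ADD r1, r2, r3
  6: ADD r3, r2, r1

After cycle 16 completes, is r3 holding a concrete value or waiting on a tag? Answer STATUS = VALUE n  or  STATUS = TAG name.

cycle 1: issue MUL r3<-Mul1 // r0:9,r1:3,r2:1,r3:Mul1
cycle 2: issue SUB r0<-Add1 // r0:Add1,r1:3,r2:1,r3:Mul1
cycle 3: issue ADD r0<-Add2 // r0:Add2,r1:3,r2:1,r3:Mul1
cycle 4: stall // r0:Add2,r1:3,r2:1,r3:Mul1
cycle 5: CDB Mul1=27; stall // r0:Add2,r1:3,r2:1,r3:27
cycle 6: stall // r0:Add2,r1:3,r2:1,r3:27
cycle 7: stall // r0:Add2,r1:3,r2:1,r3:27
cycle 8: CDB Add1=-26; issue ADD r0<-Add1 // r0:Add1,r1:3,r2:1,r3:27
cycle 9: CDB Add2=28; issue MUL r0<-Mul1 // r0:Mul1,r1:3,r2:1,r3:27
cycle 10: issue ADD r1<-Add2 // r0:Mul1,r1:Add2,r2:1,r3:27
cycle 11: stall // r0:Mul1,r1:Add2,r2:1,r3:27
cycle 12: CDB Add1=55; issue ADD r3<-Add1 // r0:Mul1,r1:Add2,r2:1,r3:Add1
cycle 13: CDB Add2=28 // r0:Mul1,r1:28,r2:1,r3:Add1
cycle 14: CDB Mul1=3 // r0:3,r1:28,r2:1,r3:Add1
cycle 15: - // r0:3,r1:28,r2:1,r3:Add1
cycle 16: CDB Add1=29 // r0:3,r1:28,r2:1,r3:29

STATUS = VALUE 29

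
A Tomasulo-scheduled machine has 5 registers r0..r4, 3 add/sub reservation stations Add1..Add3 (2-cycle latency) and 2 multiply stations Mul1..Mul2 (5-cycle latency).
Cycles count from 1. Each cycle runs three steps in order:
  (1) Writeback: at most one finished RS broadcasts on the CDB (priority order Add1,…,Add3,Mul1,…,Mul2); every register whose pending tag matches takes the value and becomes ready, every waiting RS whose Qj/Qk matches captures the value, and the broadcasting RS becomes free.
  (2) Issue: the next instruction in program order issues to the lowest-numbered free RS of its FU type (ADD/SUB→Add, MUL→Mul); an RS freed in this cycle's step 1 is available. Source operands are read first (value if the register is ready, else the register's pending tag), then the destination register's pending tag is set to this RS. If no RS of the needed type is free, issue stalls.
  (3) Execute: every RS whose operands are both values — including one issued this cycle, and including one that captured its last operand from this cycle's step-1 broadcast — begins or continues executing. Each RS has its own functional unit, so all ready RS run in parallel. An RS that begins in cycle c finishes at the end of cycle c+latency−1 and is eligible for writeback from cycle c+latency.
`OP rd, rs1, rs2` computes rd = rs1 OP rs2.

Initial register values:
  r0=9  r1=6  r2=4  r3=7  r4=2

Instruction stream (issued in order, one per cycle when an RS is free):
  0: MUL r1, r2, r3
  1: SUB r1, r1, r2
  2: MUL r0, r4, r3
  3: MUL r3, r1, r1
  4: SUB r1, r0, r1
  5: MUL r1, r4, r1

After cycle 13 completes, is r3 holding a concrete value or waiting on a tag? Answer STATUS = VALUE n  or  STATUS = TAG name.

STATUS = VALUE 576

cycle 1: issue MUL r1<-Mul1 // r0:9,r1:Mul1,r2:4,r3:7,r4:2
cycle 2: issue SUB r1<-Add1 // r0:9,r1:Add1,r2:4,r3:7,r4:2
cycle 3: issue MUL r0<-Mul2 // r0:Mul2,r1:Add1,r2:4,r3:7,r4:2
cycle 4: stall // r0:Mul2,r1:Add1,r2:4,r3:7,r4:2
cycle 5: stall // r0:Mul2,r1:Add1,r2:4,r3:7,r4:2
cycle 6: CDB Mul1=28; issue MUL r3<-Mul1 // r0:Mul2,r1:Add1,r2:4,r3:Mul1,r4:2
cycle 7: issue SUB r1<-Add2 // r0:Mul2,r1:Add2,r2:4,r3:Mul1,r4:2
cycle 8: CDB Add1=24; stall // r0:Mul2,r1:Add2,r2:4,r3:Mul1,r4:2
cycle 9: CDB Mul2=14; issue MUL r1<-Mul2 // r0:14,r1:Mul2,r2:4,r3:Mul1,r4:2
cycle 10: - // r0:14,r1:Mul2,r2:4,r3:Mul1,r4:2
cycle 11: CDB Add2=-10 // r0:14,r1:Mul2,r2:4,r3:Mul1,r4:2
cycle 12: - // r0:14,r1:Mul2,r2:4,r3:Mul1,r4:2
cycle 13: CDB Mul1=576 // r0:14,r1:Mul2,r2:4,r3:576,r4:2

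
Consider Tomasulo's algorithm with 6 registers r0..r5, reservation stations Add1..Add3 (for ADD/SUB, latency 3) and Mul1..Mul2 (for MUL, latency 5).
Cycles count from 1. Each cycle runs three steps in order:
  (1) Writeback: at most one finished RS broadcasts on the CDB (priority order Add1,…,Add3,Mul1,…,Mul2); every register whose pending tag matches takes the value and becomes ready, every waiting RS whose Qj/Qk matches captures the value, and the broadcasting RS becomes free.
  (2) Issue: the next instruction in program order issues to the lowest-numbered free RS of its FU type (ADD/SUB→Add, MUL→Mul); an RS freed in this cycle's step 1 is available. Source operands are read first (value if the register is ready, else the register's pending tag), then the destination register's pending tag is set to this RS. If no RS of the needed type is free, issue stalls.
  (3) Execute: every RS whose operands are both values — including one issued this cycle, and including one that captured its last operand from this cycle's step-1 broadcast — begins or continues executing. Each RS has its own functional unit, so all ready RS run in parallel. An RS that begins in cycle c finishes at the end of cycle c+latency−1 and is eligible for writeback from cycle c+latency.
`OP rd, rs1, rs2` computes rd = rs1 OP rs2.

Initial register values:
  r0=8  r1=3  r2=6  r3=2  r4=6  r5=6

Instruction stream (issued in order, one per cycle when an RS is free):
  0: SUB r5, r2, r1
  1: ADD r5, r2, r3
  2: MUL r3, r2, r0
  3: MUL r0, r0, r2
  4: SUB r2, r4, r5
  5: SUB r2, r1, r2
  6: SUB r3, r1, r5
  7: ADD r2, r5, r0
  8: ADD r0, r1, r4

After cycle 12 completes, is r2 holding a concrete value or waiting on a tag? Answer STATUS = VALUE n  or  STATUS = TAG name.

c1: issue SUB r5<-Add1 | r0:8,r1:3,r2:6,r3:2,r4:6,r5:Add1
c2: issue ADD r5<-Add2 | r0:8,r1:3,r2:6,r3:2,r4:6,r5:Add2
c3: issue MUL r3<-Mul1 | r0:8,r1:3,r2:6,r3:Mul1,r4:6,r5:Add2
c4: CDB Add1=3; issue MUL r0<-Mul2 | r0:Mul2,r1:3,r2:6,r3:Mul1,r4:6,r5:Add2
c5: CDB Add2=8; issue SUB r2<-Add1 | r0:Mul2,r1:3,r2:Add1,r3:Mul1,r4:6,r5:8
c6: issue SUB r2<-Add2 | r0:Mul2,r1:3,r2:Add2,r3:Mul1,r4:6,r5:8
c7: issue SUB r3<-Add3 | r0:Mul2,r1:3,r2:Add2,r3:Add3,r4:6,r5:8
c8: CDB Add1=-2; issue ADD r2<-Add1 | r0:Mul2,r1:3,r2:Add1,r3:Add3,r4:6,r5:8
c9: CDB Mul1=48; stall | r0:Mul2,r1:3,r2:Add1,r3:Add3,r4:6,r5:8
c10: CDB Add3=-5; issue ADD r0<-Add3 | r0:Add3,r1:3,r2:Add1,r3:-5,r4:6,r5:8
c11: CDB Add2=5 | r0:Add3,r1:3,r2:Add1,r3:-5,r4:6,r5:8
c12: CDB Mul2=48 | r0:Add3,r1:3,r2:Add1,r3:-5,r4:6,r5:8

STATUS = TAG Add1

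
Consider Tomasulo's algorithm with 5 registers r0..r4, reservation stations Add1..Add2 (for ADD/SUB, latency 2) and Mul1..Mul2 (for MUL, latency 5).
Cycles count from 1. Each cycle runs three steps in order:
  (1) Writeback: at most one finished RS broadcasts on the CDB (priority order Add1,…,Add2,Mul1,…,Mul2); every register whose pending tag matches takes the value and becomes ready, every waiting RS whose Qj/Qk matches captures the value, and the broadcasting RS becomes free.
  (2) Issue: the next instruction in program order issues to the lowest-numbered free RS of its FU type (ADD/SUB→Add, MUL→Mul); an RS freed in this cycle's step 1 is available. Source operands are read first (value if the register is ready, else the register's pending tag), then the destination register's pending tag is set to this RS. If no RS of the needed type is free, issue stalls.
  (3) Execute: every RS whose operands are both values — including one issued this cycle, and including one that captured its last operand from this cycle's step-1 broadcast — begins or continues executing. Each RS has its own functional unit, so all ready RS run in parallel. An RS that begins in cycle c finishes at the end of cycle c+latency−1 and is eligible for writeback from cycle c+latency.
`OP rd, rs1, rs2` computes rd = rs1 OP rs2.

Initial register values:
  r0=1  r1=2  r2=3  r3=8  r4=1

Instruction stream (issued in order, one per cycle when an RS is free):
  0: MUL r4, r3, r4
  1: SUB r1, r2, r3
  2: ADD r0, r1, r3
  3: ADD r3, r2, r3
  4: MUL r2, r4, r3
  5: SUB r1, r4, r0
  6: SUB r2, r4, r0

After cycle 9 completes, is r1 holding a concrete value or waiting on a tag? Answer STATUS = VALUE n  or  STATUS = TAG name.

cycle 1: issue MUL r4<-Mul1 // r0:1,r1:2,r2:3,r3:8,r4:Mul1
cycle 2: issue SUB r1<-Add1 // r0:1,r1:Add1,r2:3,r3:8,r4:Mul1
cycle 3: issue ADD r0<-Add2 // r0:Add2,r1:Add1,r2:3,r3:8,r4:Mul1
cycle 4: CDB Add1=-5; issue ADD r3<-Add1 // r0:Add2,r1:-5,r2:3,r3:Add1,r4:Mul1
cycle 5: issue MUL r2<-Mul2 // r0:Add2,r1:-5,r2:Mul2,r3:Add1,r4:Mul1
cycle 6: CDB Add1=11; issue SUB r1<-Add1 // r0:Add2,r1:Add1,r2:Mul2,r3:11,r4:Mul1
cycle 7: CDB Add2=3; issue SUB r2<-Add2 // r0:3,r1:Add1,r2:Add2,r3:11,r4:Mul1
cycle 8: CDB Mul1=8 // r0:3,r1:Add1,r2:Add2,r3:11,r4:8
cycle 9: - // r0:3,r1:Add1,r2:Add2,r3:11,r4:8

STATUS = TAG Add1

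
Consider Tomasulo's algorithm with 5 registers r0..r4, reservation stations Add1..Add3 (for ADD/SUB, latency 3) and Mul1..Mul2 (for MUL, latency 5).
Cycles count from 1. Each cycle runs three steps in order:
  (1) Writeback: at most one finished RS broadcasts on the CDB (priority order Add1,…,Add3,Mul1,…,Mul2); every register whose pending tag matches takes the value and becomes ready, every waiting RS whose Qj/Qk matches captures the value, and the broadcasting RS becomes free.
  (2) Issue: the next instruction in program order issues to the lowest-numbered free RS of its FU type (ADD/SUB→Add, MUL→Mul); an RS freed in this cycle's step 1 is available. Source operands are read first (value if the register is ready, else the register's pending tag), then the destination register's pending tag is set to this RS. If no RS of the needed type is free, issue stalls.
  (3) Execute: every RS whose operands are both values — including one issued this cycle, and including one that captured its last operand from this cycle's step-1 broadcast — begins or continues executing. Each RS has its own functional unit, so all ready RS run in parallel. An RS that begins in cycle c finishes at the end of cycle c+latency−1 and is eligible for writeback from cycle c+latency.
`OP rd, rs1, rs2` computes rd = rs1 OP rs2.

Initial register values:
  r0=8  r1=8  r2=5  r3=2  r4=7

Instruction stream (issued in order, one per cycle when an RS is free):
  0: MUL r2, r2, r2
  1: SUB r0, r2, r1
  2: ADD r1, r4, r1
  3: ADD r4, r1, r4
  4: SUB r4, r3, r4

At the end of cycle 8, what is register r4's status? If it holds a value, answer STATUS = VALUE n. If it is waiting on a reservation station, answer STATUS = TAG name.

  c1: issue MUL r2<-Mul1  regs: r0:8,r1:8,r2:Mul1,r3:2,r4:7
  c2: issue SUB r0<-Add1  regs: r0:Add1,r1:8,r2:Mul1,r3:2,r4:7
  c3: issue ADD r1<-Add2  regs: r0:Add1,r1:Add2,r2:Mul1,r3:2,r4:7
  c4: issue ADD r4<-Add3  regs: r0:Add1,r1:Add2,r2:Mul1,r3:2,r4:Add3
  c5: stall  regs: r0:Add1,r1:Add2,r2:Mul1,r3:2,r4:Add3
  c6: CDB Add2=15; issue SUB r4<-Add2  regs: r0:Add1,r1:15,r2:Mul1,r3:2,r4:Add2
  c7: CDB Mul1=25  regs: r0:Add1,r1:15,r2:25,r3:2,r4:Add2
  c8: -  regs: r0:Add1,r1:15,r2:25,r3:2,r4:Add2

STATUS = TAG Add2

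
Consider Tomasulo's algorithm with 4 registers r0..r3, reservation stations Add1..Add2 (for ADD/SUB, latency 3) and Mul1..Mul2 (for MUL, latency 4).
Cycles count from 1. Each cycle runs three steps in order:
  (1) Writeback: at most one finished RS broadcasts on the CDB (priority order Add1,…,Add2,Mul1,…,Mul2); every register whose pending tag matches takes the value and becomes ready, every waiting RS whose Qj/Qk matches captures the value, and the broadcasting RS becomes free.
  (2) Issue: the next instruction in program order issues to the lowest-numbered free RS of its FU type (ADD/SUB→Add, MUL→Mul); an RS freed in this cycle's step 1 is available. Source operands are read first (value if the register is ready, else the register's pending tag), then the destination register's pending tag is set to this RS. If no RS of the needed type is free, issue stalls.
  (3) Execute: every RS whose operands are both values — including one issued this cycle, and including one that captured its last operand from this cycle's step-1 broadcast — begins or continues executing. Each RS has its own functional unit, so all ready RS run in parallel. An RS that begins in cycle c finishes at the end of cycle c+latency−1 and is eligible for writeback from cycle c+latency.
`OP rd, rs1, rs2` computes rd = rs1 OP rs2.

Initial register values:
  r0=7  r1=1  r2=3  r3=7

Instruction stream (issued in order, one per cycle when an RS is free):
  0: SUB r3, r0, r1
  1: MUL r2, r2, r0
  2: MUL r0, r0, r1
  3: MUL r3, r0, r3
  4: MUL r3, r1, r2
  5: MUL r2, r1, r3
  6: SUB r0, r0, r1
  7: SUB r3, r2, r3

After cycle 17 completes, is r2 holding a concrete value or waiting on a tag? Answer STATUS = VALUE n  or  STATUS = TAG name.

  c1: issue SUB r3<-Add1  regs: r0:7,r1:1,r2:3,r3:Add1
  c2: issue MUL r2<-Mul1  regs: r0:7,r1:1,r2:Mul1,r3:Add1
  c3: issue MUL r0<-Mul2  regs: r0:Mul2,r1:1,r2:Mul1,r3:Add1
  c4: CDB Add1=6; stall  regs: r0:Mul2,r1:1,r2:Mul1,r3:6
  c5: stall  regs: r0:Mul2,r1:1,r2:Mul1,r3:6
  c6: CDB Mul1=21; issue MUL r3<-Mul1  regs: r0:Mul2,r1:1,r2:21,r3:Mul1
  c7: CDB Mul2=7; issue MUL r3<-Mul2  regs: r0:7,r1:1,r2:21,r3:Mul2
  c8: stall  regs: r0:7,r1:1,r2:21,r3:Mul2
  c9: stall  regs: r0:7,r1:1,r2:21,r3:Mul2
  c10: stall  regs: r0:7,r1:1,r2:21,r3:Mul2
  c11: CDB Mul1=42; issue MUL r2<-Mul1  regs: r0:7,r1:1,r2:Mul1,r3:Mul2
  c12: CDB Mul2=21; issue SUB r0<-Add1  regs: r0:Add1,r1:1,r2:Mul1,r3:21
  c13: issue SUB r3<-Add2  regs: r0:Add1,r1:1,r2:Mul1,r3:Add2
  c14: -  regs: r0:Add1,r1:1,r2:Mul1,r3:Add2
  c15: CDB Add1=6  regs: r0:6,r1:1,r2:Mul1,r3:Add2
  c16: CDB Mul1=21  regs: r0:6,r1:1,r2:21,r3:Add2
  c17: -  regs: r0:6,r1:1,r2:21,r3:Add2

STATUS = VALUE 21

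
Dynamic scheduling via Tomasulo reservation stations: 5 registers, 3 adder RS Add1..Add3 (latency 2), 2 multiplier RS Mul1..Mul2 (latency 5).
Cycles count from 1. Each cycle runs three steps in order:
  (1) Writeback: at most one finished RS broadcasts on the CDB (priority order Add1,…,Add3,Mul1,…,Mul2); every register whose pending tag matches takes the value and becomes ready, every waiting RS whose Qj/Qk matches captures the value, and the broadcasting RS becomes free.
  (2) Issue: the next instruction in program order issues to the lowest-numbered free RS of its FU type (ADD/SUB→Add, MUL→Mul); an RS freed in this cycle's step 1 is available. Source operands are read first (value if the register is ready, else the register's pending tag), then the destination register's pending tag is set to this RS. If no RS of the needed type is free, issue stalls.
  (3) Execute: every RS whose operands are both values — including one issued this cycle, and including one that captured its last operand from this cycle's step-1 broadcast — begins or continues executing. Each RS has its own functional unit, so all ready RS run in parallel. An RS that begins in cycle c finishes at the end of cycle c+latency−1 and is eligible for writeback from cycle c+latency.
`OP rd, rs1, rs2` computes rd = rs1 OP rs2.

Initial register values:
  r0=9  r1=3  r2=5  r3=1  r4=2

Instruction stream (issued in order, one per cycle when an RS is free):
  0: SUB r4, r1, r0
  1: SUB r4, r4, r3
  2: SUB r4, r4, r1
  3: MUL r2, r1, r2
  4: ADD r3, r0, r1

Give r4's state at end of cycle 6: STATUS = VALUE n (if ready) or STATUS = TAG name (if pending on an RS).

STATUS = TAG Add1

c1: issue SUB r4<-Add1 | r0:9,r1:3,r2:5,r3:1,r4:Add1
c2: issue SUB r4<-Add2 | r0:9,r1:3,r2:5,r3:1,r4:Add2
c3: CDB Add1=-6; issue SUB r4<-Add1 | r0:9,r1:3,r2:5,r3:1,r4:Add1
c4: issue MUL r2<-Mul1 | r0:9,r1:3,r2:Mul1,r3:1,r4:Add1
c5: CDB Add2=-7; issue ADD r3<-Add2 | r0:9,r1:3,r2:Mul1,r3:Add2,r4:Add1
c6: - | r0:9,r1:3,r2:Mul1,r3:Add2,r4:Add1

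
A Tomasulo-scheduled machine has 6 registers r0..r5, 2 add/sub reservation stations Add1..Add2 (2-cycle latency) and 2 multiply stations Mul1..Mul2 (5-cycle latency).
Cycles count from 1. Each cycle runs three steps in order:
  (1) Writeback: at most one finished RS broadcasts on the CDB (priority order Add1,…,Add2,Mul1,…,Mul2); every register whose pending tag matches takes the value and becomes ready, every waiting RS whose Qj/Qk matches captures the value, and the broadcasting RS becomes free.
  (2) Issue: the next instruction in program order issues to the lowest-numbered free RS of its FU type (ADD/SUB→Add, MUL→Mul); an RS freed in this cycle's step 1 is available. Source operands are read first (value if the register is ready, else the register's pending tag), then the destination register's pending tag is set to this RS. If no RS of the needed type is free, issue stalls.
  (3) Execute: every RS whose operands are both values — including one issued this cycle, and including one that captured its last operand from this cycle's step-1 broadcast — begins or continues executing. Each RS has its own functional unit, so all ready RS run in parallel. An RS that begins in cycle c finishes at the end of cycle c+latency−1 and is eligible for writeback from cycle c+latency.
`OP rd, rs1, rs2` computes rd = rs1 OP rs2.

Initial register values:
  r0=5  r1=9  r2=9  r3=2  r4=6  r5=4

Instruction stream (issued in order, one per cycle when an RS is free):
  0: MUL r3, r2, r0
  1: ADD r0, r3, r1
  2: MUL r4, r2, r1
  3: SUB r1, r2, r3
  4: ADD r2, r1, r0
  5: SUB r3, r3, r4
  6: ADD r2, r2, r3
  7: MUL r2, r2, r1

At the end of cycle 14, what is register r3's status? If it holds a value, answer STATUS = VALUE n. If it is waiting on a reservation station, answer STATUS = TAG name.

  c1: issue MUL r3<-Mul1  regs: r0:5,r1:9,r2:9,r3:Mul1,r4:6,r5:4
  c2: issue ADD r0<-Add1  regs: r0:Add1,r1:9,r2:9,r3:Mul1,r4:6,r5:4
  c3: issue MUL r4<-Mul2  regs: r0:Add1,r1:9,r2:9,r3:Mul1,r4:Mul2,r5:4
  c4: issue SUB r1<-Add2  regs: r0:Add1,r1:Add2,r2:9,r3:Mul1,r4:Mul2,r5:4
  c5: stall  regs: r0:Add1,r1:Add2,r2:9,r3:Mul1,r4:Mul2,r5:4
  c6: CDB Mul1=45; stall  regs: r0:Add1,r1:Add2,r2:9,r3:45,r4:Mul2,r5:4
  c7: stall  regs: r0:Add1,r1:Add2,r2:9,r3:45,r4:Mul2,r5:4
  c8: CDB Add1=54; issue ADD r2<-Add1  regs: r0:54,r1:Add2,r2:Add1,r3:45,r4:Mul2,r5:4
  c9: CDB Add2=-36; issue SUB r3<-Add2  regs: r0:54,r1:-36,r2:Add1,r3:Add2,r4:Mul2,r5:4
  c10: CDB Mul2=81; stall  regs: r0:54,r1:-36,r2:Add1,r3:Add2,r4:81,r5:4
  c11: CDB Add1=18; issue ADD r2<-Add1  regs: r0:54,r1:-36,r2:Add1,r3:Add2,r4:81,r5:4
  c12: CDB Add2=-36; issue MUL r2<-Mul1  regs: r0:54,r1:-36,r2:Mul1,r3:-36,r4:81,r5:4
  c13: -  regs: r0:54,r1:-36,r2:Mul1,r3:-36,r4:81,r5:4
  c14: CDB Add1=-18  regs: r0:54,r1:-36,r2:Mul1,r3:-36,r4:81,r5:4

STATUS = VALUE -36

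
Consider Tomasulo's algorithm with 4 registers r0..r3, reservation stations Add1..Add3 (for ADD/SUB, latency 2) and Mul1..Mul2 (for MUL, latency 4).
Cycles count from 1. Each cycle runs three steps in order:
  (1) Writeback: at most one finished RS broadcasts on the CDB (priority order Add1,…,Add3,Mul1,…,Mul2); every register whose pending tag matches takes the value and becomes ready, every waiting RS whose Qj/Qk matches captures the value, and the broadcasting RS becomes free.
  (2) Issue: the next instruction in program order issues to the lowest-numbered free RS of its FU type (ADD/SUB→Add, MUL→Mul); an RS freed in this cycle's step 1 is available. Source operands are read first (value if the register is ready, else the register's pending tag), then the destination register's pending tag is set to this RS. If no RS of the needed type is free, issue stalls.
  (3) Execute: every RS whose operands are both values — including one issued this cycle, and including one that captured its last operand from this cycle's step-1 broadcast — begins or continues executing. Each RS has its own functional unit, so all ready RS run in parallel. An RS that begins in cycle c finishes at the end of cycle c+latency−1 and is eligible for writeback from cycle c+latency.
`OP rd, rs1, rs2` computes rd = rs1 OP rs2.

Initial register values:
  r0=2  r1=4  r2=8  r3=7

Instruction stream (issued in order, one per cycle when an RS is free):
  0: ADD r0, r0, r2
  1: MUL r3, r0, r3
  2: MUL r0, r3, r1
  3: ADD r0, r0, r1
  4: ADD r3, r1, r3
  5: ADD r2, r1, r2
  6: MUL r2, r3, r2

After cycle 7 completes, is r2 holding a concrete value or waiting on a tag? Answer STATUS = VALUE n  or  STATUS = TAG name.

cycle 1: issue ADD r0<-Add1 // r0:Add1,r1:4,r2:8,r3:7
cycle 2: issue MUL r3<-Mul1 // r0:Add1,r1:4,r2:8,r3:Mul1
cycle 3: CDB Add1=10; issue MUL r0<-Mul2 // r0:Mul2,r1:4,r2:8,r3:Mul1
cycle 4: issue ADD r0<-Add1 // r0:Add1,r1:4,r2:8,r3:Mul1
cycle 5: issue ADD r3<-Add2 // r0:Add1,r1:4,r2:8,r3:Add2
cycle 6: issue ADD r2<-Add3 // r0:Add1,r1:4,r2:Add3,r3:Add2
cycle 7: CDB Mul1=70; issue MUL r2<-Mul1 // r0:Add1,r1:4,r2:Mul1,r3:Add2

STATUS = TAG Mul1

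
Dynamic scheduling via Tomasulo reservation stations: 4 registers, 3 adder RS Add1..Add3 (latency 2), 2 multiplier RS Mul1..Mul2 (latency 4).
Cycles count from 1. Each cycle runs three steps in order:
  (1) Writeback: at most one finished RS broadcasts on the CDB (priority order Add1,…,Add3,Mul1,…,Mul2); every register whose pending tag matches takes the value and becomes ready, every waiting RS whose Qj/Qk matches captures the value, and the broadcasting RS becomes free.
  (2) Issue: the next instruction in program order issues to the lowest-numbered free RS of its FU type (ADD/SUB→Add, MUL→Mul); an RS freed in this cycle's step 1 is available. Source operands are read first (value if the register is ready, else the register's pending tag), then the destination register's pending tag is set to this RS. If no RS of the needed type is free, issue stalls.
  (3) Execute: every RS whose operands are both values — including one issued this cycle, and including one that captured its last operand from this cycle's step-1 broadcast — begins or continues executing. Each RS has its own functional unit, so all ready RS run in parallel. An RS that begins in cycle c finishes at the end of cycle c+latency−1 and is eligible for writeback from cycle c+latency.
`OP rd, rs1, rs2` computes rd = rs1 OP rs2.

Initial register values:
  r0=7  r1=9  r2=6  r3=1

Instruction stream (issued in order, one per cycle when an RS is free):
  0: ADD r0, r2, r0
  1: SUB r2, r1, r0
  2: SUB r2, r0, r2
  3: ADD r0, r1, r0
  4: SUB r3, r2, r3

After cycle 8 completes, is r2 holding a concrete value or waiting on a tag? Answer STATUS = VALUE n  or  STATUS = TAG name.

  c1: issue ADD r0<-Add1  regs: r0:Add1,r1:9,r2:6,r3:1
  c2: issue SUB r2<-Add2  regs: r0:Add1,r1:9,r2:Add2,r3:1
  c3: CDB Add1=13; issue SUB r2<-Add1  regs: r0:13,r1:9,r2:Add1,r3:1
  c4: issue ADD r0<-Add3  regs: r0:Add3,r1:9,r2:Add1,r3:1
  c5: CDB Add2=-4; issue SUB r3<-Add2  regs: r0:Add3,r1:9,r2:Add1,r3:Add2
  c6: CDB Add3=22  regs: r0:22,r1:9,r2:Add1,r3:Add2
  c7: CDB Add1=17  regs: r0:22,r1:9,r2:17,r3:Add2
  c8: -  regs: r0:22,r1:9,r2:17,r3:Add2

STATUS = VALUE 17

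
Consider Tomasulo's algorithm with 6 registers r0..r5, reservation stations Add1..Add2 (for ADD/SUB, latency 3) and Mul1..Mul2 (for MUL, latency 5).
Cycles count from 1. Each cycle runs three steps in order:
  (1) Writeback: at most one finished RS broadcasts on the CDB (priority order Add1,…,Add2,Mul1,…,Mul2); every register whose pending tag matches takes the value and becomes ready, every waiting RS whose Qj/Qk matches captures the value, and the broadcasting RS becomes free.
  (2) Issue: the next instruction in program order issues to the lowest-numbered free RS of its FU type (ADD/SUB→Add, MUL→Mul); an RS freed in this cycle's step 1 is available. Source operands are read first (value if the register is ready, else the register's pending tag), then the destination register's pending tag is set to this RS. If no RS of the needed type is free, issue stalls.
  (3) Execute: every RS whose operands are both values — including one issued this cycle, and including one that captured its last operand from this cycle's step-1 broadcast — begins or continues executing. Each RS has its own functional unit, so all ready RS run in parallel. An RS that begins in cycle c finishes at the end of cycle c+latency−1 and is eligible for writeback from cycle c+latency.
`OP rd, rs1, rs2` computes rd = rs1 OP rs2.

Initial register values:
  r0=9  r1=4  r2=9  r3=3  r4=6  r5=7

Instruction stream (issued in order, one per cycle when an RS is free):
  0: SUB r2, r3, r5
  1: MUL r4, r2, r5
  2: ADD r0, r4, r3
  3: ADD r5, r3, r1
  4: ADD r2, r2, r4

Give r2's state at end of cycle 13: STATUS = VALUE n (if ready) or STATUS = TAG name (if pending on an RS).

STATUS = VALUE -32

c1: issue SUB r2<-Add1 | r0:9,r1:4,r2:Add1,r3:3,r4:6,r5:7
c2: issue MUL r4<-Mul1 | r0:9,r1:4,r2:Add1,r3:3,r4:Mul1,r5:7
c3: issue ADD r0<-Add2 | r0:Add2,r1:4,r2:Add1,r3:3,r4:Mul1,r5:7
c4: CDB Add1=-4; issue ADD r5<-Add1 | r0:Add2,r1:4,r2:-4,r3:3,r4:Mul1,r5:Add1
c5: stall | r0:Add2,r1:4,r2:-4,r3:3,r4:Mul1,r5:Add1
c6: stall | r0:Add2,r1:4,r2:-4,r3:3,r4:Mul1,r5:Add1
c7: CDB Add1=7; issue ADD r2<-Add1 | r0:Add2,r1:4,r2:Add1,r3:3,r4:Mul1,r5:7
c8: - | r0:Add2,r1:4,r2:Add1,r3:3,r4:Mul1,r5:7
c9: CDB Mul1=-28 | r0:Add2,r1:4,r2:Add1,r3:3,r4:-28,r5:7
c10: - | r0:Add2,r1:4,r2:Add1,r3:3,r4:-28,r5:7
c11: - | r0:Add2,r1:4,r2:Add1,r3:3,r4:-28,r5:7
c12: CDB Add1=-32 | r0:Add2,r1:4,r2:-32,r3:3,r4:-28,r5:7
c13: CDB Add2=-25 | r0:-25,r1:4,r2:-32,r3:3,r4:-28,r5:7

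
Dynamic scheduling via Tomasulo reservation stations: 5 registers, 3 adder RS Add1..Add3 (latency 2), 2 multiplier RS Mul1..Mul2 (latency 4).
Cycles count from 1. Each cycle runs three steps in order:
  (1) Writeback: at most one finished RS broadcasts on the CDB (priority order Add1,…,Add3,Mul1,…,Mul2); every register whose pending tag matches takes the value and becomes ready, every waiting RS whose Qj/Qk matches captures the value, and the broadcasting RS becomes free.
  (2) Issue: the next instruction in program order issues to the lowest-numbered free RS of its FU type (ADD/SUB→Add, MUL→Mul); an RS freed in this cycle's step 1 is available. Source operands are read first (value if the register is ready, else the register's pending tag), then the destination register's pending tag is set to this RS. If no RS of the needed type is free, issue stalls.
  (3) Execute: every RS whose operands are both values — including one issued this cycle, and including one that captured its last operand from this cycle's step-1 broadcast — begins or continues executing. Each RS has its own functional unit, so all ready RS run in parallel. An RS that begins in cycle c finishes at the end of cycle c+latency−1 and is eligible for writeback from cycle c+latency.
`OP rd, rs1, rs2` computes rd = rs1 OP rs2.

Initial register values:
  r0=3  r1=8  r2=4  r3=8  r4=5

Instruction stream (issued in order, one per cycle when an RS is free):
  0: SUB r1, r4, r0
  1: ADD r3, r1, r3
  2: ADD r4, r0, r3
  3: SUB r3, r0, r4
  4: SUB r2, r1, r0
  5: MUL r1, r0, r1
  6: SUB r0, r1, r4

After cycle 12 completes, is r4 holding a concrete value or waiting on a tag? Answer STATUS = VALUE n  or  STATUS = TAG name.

  c1: issue SUB r1<-Add1  regs: r0:3,r1:Add1,r2:4,r3:8,r4:5
  c2: issue ADD r3<-Add2  regs: r0:3,r1:Add1,r2:4,r3:Add2,r4:5
  c3: CDB Add1=2; issue ADD r4<-Add1  regs: r0:3,r1:2,r2:4,r3:Add2,r4:Add1
  c4: issue SUB r3<-Add3  regs: r0:3,r1:2,r2:4,r3:Add3,r4:Add1
  c5: CDB Add2=10; issue SUB r2<-Add2  regs: r0:3,r1:2,r2:Add2,r3:Add3,r4:Add1
  c6: issue MUL r1<-Mul1  regs: r0:3,r1:Mul1,r2:Add2,r3:Add3,r4:Add1
  c7: CDB Add1=13; issue SUB r0<-Add1  regs: r0:Add1,r1:Mul1,r2:Add2,r3:Add3,r4:13
  c8: CDB Add2=-1  regs: r0:Add1,r1:Mul1,r2:-1,r3:Add3,r4:13
  c9: CDB Add3=-10  regs: r0:Add1,r1:Mul1,r2:-1,r3:-10,r4:13
  c10: CDB Mul1=6  regs: r0:Add1,r1:6,r2:-1,r3:-10,r4:13
  c11: -  regs: r0:Add1,r1:6,r2:-1,r3:-10,r4:13
  c12: CDB Add1=-7  regs: r0:-7,r1:6,r2:-1,r3:-10,r4:13

STATUS = VALUE 13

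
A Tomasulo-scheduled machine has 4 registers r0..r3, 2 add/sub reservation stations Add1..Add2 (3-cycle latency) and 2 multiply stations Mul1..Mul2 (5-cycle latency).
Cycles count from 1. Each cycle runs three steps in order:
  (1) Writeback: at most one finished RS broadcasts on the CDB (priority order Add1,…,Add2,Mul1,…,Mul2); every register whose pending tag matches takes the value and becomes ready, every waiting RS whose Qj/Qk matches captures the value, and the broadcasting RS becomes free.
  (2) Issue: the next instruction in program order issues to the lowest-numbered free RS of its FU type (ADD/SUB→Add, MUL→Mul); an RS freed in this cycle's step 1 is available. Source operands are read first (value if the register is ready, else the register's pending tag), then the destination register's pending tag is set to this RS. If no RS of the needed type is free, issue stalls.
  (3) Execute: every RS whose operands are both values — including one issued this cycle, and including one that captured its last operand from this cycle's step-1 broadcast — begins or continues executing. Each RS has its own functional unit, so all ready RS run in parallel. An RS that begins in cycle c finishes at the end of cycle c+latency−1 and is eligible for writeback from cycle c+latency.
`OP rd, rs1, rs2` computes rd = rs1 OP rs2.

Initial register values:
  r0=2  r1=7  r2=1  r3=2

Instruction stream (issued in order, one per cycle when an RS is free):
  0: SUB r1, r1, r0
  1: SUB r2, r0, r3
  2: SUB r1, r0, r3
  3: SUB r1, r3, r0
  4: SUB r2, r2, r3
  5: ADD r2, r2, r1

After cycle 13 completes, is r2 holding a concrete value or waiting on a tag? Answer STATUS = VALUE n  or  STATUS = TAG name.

cycle 1: issue SUB r1<-Add1 // r0:2,r1:Add1,r2:1,r3:2
cycle 2: issue SUB r2<-Add2 // r0:2,r1:Add1,r2:Add2,r3:2
cycle 3: stall // r0:2,r1:Add1,r2:Add2,r3:2
cycle 4: CDB Add1=5; issue SUB r1<-Add1 // r0:2,r1:Add1,r2:Add2,r3:2
cycle 5: CDB Add2=0; issue SUB r1<-Add2 // r0:2,r1:Add2,r2:0,r3:2
cycle 6: stall // r0:2,r1:Add2,r2:0,r3:2
cycle 7: CDB Add1=0; issue SUB r2<-Add1 // r0:2,r1:Add2,r2:Add1,r3:2
cycle 8: CDB Add2=0; issue ADD r2<-Add2 // r0:2,r1:0,r2:Add2,r3:2
cycle 9: - // r0:2,r1:0,r2:Add2,r3:2
cycle 10: CDB Add1=-2 // r0:2,r1:0,r2:Add2,r3:2
cycle 11: - // r0:2,r1:0,r2:Add2,r3:2
cycle 12: - // r0:2,r1:0,r2:Add2,r3:2
cycle 13: CDB Add2=-2 // r0:2,r1:0,r2:-2,r3:2

STATUS = VALUE -2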